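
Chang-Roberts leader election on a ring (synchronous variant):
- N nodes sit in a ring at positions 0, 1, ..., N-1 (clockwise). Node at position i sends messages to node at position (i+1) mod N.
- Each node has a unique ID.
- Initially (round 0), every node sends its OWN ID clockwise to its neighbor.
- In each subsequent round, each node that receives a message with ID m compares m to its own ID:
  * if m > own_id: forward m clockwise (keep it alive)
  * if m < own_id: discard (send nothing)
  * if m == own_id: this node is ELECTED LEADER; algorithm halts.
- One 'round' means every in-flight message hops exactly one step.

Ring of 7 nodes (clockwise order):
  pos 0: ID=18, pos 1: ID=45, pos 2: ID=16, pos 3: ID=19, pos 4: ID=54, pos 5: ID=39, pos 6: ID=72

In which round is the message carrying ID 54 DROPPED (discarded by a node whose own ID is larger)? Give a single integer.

Answer: 2

Derivation:
Round 1: pos1(id45) recv 18: drop; pos2(id16) recv 45: fwd; pos3(id19) recv 16: drop; pos4(id54) recv 19: drop; pos5(id39) recv 54: fwd; pos6(id72) recv 39: drop; pos0(id18) recv 72: fwd
Round 2: pos3(id19) recv 45: fwd; pos6(id72) recv 54: drop; pos1(id45) recv 72: fwd
Round 3: pos4(id54) recv 45: drop; pos2(id16) recv 72: fwd
Round 4: pos3(id19) recv 72: fwd
Round 5: pos4(id54) recv 72: fwd
Round 6: pos5(id39) recv 72: fwd
Round 7: pos6(id72) recv 72: ELECTED
Message ID 54 originates at pos 4; dropped at pos 6 in round 2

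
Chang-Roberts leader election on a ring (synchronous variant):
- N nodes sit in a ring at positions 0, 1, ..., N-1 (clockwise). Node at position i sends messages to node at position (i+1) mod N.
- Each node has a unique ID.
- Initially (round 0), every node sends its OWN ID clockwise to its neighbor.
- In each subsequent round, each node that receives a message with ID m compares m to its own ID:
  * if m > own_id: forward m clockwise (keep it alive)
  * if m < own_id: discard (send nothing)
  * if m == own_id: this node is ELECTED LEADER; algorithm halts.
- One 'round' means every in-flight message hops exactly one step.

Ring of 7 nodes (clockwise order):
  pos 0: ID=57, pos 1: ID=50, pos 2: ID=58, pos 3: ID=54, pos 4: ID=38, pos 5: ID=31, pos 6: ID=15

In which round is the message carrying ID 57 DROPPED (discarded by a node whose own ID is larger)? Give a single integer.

Round 1: pos1(id50) recv 57: fwd; pos2(id58) recv 50: drop; pos3(id54) recv 58: fwd; pos4(id38) recv 54: fwd; pos5(id31) recv 38: fwd; pos6(id15) recv 31: fwd; pos0(id57) recv 15: drop
Round 2: pos2(id58) recv 57: drop; pos4(id38) recv 58: fwd; pos5(id31) recv 54: fwd; pos6(id15) recv 38: fwd; pos0(id57) recv 31: drop
Round 3: pos5(id31) recv 58: fwd; pos6(id15) recv 54: fwd; pos0(id57) recv 38: drop
Round 4: pos6(id15) recv 58: fwd; pos0(id57) recv 54: drop
Round 5: pos0(id57) recv 58: fwd
Round 6: pos1(id50) recv 58: fwd
Round 7: pos2(id58) recv 58: ELECTED
Message ID 57 originates at pos 0; dropped at pos 2 in round 2

Answer: 2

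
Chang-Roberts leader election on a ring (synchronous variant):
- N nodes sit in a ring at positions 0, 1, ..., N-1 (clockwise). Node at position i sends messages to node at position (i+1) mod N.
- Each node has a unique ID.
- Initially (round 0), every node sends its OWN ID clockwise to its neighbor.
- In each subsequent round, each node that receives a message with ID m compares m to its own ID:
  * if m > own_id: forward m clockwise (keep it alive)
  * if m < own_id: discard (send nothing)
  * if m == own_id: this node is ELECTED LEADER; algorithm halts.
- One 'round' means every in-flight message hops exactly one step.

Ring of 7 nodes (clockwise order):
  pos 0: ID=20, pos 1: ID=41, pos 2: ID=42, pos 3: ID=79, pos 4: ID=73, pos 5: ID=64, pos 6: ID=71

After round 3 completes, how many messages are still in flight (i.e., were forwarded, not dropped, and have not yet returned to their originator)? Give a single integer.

Answer: 3

Derivation:
Round 1: pos1(id41) recv 20: drop; pos2(id42) recv 41: drop; pos3(id79) recv 42: drop; pos4(id73) recv 79: fwd; pos5(id64) recv 73: fwd; pos6(id71) recv 64: drop; pos0(id20) recv 71: fwd
Round 2: pos5(id64) recv 79: fwd; pos6(id71) recv 73: fwd; pos1(id41) recv 71: fwd
Round 3: pos6(id71) recv 79: fwd; pos0(id20) recv 73: fwd; pos2(id42) recv 71: fwd
After round 3: 3 messages still in flight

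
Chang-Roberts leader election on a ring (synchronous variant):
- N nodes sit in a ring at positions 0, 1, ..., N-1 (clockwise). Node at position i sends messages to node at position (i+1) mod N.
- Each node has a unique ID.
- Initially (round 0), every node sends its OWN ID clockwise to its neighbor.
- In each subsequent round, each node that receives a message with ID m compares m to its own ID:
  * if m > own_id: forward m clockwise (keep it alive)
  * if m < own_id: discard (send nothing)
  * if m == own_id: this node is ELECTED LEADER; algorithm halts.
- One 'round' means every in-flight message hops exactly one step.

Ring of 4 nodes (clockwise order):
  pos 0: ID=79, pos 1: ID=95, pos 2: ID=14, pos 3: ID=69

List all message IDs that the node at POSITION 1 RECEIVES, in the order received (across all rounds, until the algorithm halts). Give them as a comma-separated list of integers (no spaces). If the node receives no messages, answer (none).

Round 1: pos1(id95) recv 79: drop; pos2(id14) recv 95: fwd; pos3(id69) recv 14: drop; pos0(id79) recv 69: drop
Round 2: pos3(id69) recv 95: fwd
Round 3: pos0(id79) recv 95: fwd
Round 4: pos1(id95) recv 95: ELECTED

Answer: 79,95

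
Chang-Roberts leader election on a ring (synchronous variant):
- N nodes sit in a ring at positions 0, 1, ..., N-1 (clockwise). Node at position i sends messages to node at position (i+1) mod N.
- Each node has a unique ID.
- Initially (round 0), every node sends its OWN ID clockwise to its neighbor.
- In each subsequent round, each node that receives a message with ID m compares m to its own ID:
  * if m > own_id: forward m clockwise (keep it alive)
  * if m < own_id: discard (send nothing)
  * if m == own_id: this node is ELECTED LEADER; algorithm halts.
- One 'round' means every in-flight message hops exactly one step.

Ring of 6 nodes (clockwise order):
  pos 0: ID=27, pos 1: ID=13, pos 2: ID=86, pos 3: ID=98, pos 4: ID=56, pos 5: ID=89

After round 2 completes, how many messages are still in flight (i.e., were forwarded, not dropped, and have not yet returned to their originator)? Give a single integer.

Answer: 2

Derivation:
Round 1: pos1(id13) recv 27: fwd; pos2(id86) recv 13: drop; pos3(id98) recv 86: drop; pos4(id56) recv 98: fwd; pos5(id89) recv 56: drop; pos0(id27) recv 89: fwd
Round 2: pos2(id86) recv 27: drop; pos5(id89) recv 98: fwd; pos1(id13) recv 89: fwd
After round 2: 2 messages still in flight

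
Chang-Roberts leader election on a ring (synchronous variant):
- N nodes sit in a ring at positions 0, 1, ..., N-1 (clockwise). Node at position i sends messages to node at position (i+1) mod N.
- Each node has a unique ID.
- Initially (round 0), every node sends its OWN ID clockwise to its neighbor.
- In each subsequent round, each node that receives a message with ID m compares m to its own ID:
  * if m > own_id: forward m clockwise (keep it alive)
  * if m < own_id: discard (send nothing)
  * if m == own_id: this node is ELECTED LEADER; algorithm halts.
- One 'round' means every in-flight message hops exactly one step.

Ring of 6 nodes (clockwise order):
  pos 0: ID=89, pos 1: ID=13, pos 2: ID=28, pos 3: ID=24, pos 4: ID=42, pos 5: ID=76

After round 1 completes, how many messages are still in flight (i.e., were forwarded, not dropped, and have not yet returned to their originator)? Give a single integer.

Answer: 2

Derivation:
Round 1: pos1(id13) recv 89: fwd; pos2(id28) recv 13: drop; pos3(id24) recv 28: fwd; pos4(id42) recv 24: drop; pos5(id76) recv 42: drop; pos0(id89) recv 76: drop
After round 1: 2 messages still in flight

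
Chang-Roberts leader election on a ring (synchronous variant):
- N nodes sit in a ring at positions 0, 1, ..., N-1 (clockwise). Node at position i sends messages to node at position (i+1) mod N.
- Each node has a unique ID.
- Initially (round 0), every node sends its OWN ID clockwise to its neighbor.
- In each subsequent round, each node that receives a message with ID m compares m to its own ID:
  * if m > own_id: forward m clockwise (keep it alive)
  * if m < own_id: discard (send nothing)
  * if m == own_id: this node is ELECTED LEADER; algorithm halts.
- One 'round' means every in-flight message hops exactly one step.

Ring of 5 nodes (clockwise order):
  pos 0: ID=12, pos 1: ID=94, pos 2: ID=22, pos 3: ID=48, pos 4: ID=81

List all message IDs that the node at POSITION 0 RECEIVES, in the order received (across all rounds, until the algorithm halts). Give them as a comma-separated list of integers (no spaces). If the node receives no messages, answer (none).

Round 1: pos1(id94) recv 12: drop; pos2(id22) recv 94: fwd; pos3(id48) recv 22: drop; pos4(id81) recv 48: drop; pos0(id12) recv 81: fwd
Round 2: pos3(id48) recv 94: fwd; pos1(id94) recv 81: drop
Round 3: pos4(id81) recv 94: fwd
Round 4: pos0(id12) recv 94: fwd
Round 5: pos1(id94) recv 94: ELECTED

Answer: 81,94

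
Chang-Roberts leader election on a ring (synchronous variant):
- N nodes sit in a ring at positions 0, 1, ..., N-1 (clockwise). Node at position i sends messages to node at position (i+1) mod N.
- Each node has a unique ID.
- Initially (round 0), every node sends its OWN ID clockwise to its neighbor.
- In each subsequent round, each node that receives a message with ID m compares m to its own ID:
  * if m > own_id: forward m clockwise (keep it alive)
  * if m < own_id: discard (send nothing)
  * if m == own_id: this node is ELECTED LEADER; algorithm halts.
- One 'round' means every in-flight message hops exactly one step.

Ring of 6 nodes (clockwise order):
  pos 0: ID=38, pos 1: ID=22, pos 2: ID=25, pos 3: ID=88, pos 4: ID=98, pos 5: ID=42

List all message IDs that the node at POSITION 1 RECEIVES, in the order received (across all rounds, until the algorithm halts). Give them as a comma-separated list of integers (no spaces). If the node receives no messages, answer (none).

Answer: 38,42,98

Derivation:
Round 1: pos1(id22) recv 38: fwd; pos2(id25) recv 22: drop; pos3(id88) recv 25: drop; pos4(id98) recv 88: drop; pos5(id42) recv 98: fwd; pos0(id38) recv 42: fwd
Round 2: pos2(id25) recv 38: fwd; pos0(id38) recv 98: fwd; pos1(id22) recv 42: fwd
Round 3: pos3(id88) recv 38: drop; pos1(id22) recv 98: fwd; pos2(id25) recv 42: fwd
Round 4: pos2(id25) recv 98: fwd; pos3(id88) recv 42: drop
Round 5: pos3(id88) recv 98: fwd
Round 6: pos4(id98) recv 98: ELECTED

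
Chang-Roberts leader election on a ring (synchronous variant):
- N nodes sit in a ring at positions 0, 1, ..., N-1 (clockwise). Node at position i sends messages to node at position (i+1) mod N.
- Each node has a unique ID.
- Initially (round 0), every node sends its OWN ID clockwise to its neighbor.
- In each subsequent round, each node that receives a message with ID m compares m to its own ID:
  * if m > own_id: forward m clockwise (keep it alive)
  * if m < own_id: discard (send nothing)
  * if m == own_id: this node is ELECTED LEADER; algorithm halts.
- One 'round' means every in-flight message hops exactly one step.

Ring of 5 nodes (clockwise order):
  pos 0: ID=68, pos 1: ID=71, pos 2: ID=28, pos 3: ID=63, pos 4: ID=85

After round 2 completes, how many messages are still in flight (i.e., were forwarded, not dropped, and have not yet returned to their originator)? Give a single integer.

Answer: 2

Derivation:
Round 1: pos1(id71) recv 68: drop; pos2(id28) recv 71: fwd; pos3(id63) recv 28: drop; pos4(id85) recv 63: drop; pos0(id68) recv 85: fwd
Round 2: pos3(id63) recv 71: fwd; pos1(id71) recv 85: fwd
After round 2: 2 messages still in flight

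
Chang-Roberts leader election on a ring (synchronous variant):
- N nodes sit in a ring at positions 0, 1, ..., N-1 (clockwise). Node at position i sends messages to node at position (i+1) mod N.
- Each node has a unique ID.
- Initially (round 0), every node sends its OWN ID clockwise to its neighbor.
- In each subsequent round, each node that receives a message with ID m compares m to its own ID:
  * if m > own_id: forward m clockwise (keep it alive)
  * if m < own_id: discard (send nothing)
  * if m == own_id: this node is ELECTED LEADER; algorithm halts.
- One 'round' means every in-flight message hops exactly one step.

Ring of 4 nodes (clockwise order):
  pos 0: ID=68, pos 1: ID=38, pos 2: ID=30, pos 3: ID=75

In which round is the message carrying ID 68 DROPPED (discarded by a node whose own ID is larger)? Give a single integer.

Round 1: pos1(id38) recv 68: fwd; pos2(id30) recv 38: fwd; pos3(id75) recv 30: drop; pos0(id68) recv 75: fwd
Round 2: pos2(id30) recv 68: fwd; pos3(id75) recv 38: drop; pos1(id38) recv 75: fwd
Round 3: pos3(id75) recv 68: drop; pos2(id30) recv 75: fwd
Round 4: pos3(id75) recv 75: ELECTED
Message ID 68 originates at pos 0; dropped at pos 3 in round 3

Answer: 3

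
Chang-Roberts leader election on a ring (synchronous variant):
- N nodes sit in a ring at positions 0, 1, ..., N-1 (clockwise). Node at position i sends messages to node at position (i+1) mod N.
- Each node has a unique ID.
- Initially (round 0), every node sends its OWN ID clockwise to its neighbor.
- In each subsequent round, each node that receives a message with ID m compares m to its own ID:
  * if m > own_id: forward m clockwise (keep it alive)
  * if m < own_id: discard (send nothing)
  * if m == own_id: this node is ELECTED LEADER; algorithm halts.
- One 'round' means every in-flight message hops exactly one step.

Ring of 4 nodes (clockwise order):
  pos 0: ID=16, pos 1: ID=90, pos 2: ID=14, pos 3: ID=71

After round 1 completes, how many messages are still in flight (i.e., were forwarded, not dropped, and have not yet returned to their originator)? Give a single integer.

Answer: 2

Derivation:
Round 1: pos1(id90) recv 16: drop; pos2(id14) recv 90: fwd; pos3(id71) recv 14: drop; pos0(id16) recv 71: fwd
After round 1: 2 messages still in flight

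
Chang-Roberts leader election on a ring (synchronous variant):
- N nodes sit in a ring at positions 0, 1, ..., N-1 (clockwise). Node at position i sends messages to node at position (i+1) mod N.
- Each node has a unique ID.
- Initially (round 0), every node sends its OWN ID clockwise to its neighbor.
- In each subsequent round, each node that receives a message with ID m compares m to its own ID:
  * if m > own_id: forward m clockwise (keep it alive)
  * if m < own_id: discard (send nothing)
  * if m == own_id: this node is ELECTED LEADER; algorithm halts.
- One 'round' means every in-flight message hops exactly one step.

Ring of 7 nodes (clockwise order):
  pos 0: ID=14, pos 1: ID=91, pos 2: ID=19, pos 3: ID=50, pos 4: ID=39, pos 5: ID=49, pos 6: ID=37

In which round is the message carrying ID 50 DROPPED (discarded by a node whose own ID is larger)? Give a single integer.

Round 1: pos1(id91) recv 14: drop; pos2(id19) recv 91: fwd; pos3(id50) recv 19: drop; pos4(id39) recv 50: fwd; pos5(id49) recv 39: drop; pos6(id37) recv 49: fwd; pos0(id14) recv 37: fwd
Round 2: pos3(id50) recv 91: fwd; pos5(id49) recv 50: fwd; pos0(id14) recv 49: fwd; pos1(id91) recv 37: drop
Round 3: pos4(id39) recv 91: fwd; pos6(id37) recv 50: fwd; pos1(id91) recv 49: drop
Round 4: pos5(id49) recv 91: fwd; pos0(id14) recv 50: fwd
Round 5: pos6(id37) recv 91: fwd; pos1(id91) recv 50: drop
Round 6: pos0(id14) recv 91: fwd
Round 7: pos1(id91) recv 91: ELECTED
Message ID 50 originates at pos 3; dropped at pos 1 in round 5

Answer: 5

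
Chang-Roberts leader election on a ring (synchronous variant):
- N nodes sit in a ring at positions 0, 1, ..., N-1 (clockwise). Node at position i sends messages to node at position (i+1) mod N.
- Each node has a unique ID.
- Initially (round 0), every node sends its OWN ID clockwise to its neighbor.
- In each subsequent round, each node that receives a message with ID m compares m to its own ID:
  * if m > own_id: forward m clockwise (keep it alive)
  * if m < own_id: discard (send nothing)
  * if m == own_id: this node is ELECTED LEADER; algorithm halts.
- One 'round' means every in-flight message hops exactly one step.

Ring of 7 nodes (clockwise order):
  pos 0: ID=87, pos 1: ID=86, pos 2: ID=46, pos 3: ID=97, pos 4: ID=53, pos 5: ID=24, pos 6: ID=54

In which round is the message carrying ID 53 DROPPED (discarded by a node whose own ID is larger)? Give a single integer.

Round 1: pos1(id86) recv 87: fwd; pos2(id46) recv 86: fwd; pos3(id97) recv 46: drop; pos4(id53) recv 97: fwd; pos5(id24) recv 53: fwd; pos6(id54) recv 24: drop; pos0(id87) recv 54: drop
Round 2: pos2(id46) recv 87: fwd; pos3(id97) recv 86: drop; pos5(id24) recv 97: fwd; pos6(id54) recv 53: drop
Round 3: pos3(id97) recv 87: drop; pos6(id54) recv 97: fwd
Round 4: pos0(id87) recv 97: fwd
Round 5: pos1(id86) recv 97: fwd
Round 6: pos2(id46) recv 97: fwd
Round 7: pos3(id97) recv 97: ELECTED
Message ID 53 originates at pos 4; dropped at pos 6 in round 2

Answer: 2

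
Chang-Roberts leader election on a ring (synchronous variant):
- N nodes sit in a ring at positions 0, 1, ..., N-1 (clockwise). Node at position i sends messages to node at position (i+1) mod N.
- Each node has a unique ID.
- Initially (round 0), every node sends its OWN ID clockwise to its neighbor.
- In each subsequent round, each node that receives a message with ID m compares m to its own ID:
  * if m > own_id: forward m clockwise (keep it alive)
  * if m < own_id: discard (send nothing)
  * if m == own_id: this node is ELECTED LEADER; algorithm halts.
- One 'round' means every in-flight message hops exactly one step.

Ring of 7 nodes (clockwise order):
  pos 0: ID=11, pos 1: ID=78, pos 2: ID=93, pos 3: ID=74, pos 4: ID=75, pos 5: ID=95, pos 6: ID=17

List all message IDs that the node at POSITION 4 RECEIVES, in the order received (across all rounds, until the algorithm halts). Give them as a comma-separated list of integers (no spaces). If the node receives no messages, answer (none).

Round 1: pos1(id78) recv 11: drop; pos2(id93) recv 78: drop; pos3(id74) recv 93: fwd; pos4(id75) recv 74: drop; pos5(id95) recv 75: drop; pos6(id17) recv 95: fwd; pos0(id11) recv 17: fwd
Round 2: pos4(id75) recv 93: fwd; pos0(id11) recv 95: fwd; pos1(id78) recv 17: drop
Round 3: pos5(id95) recv 93: drop; pos1(id78) recv 95: fwd
Round 4: pos2(id93) recv 95: fwd
Round 5: pos3(id74) recv 95: fwd
Round 6: pos4(id75) recv 95: fwd
Round 7: pos5(id95) recv 95: ELECTED

Answer: 74,93,95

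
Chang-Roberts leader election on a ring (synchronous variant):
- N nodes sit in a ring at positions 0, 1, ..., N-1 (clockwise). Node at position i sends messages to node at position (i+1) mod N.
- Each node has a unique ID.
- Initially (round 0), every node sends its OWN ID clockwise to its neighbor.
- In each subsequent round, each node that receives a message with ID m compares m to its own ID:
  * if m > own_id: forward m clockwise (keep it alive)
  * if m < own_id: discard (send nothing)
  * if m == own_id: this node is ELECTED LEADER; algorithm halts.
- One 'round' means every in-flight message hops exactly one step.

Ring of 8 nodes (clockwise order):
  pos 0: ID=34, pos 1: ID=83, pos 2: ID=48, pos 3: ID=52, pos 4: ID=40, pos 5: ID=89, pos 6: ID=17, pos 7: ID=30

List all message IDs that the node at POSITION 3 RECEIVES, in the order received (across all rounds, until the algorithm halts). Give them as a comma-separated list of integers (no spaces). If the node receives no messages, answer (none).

Answer: 48,83,89

Derivation:
Round 1: pos1(id83) recv 34: drop; pos2(id48) recv 83: fwd; pos3(id52) recv 48: drop; pos4(id40) recv 52: fwd; pos5(id89) recv 40: drop; pos6(id17) recv 89: fwd; pos7(id30) recv 17: drop; pos0(id34) recv 30: drop
Round 2: pos3(id52) recv 83: fwd; pos5(id89) recv 52: drop; pos7(id30) recv 89: fwd
Round 3: pos4(id40) recv 83: fwd; pos0(id34) recv 89: fwd
Round 4: pos5(id89) recv 83: drop; pos1(id83) recv 89: fwd
Round 5: pos2(id48) recv 89: fwd
Round 6: pos3(id52) recv 89: fwd
Round 7: pos4(id40) recv 89: fwd
Round 8: pos5(id89) recv 89: ELECTED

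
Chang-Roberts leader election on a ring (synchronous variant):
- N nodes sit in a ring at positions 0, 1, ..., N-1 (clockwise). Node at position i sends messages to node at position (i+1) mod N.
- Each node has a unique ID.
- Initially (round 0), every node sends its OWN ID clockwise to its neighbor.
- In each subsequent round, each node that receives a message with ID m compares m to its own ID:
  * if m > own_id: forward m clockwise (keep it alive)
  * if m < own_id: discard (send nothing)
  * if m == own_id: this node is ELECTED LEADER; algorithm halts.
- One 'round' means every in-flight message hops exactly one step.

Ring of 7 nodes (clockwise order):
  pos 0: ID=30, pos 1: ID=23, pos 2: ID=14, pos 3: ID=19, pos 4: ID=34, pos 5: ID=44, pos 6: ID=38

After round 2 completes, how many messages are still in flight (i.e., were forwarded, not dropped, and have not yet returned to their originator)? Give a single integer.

Round 1: pos1(id23) recv 30: fwd; pos2(id14) recv 23: fwd; pos3(id19) recv 14: drop; pos4(id34) recv 19: drop; pos5(id44) recv 34: drop; pos6(id38) recv 44: fwd; pos0(id30) recv 38: fwd
Round 2: pos2(id14) recv 30: fwd; pos3(id19) recv 23: fwd; pos0(id30) recv 44: fwd; pos1(id23) recv 38: fwd
After round 2: 4 messages still in flight

Answer: 4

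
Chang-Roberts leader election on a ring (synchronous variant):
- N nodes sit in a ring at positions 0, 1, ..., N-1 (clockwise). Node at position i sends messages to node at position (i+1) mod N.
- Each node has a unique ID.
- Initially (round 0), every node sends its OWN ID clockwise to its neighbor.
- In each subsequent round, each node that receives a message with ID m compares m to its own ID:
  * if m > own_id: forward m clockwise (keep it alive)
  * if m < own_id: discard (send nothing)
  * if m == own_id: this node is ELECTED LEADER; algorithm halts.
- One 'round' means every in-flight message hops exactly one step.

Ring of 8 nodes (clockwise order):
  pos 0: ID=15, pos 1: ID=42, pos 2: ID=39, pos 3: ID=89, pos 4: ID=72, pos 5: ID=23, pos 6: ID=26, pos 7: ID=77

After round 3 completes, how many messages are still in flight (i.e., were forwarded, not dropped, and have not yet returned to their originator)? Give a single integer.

Round 1: pos1(id42) recv 15: drop; pos2(id39) recv 42: fwd; pos3(id89) recv 39: drop; pos4(id72) recv 89: fwd; pos5(id23) recv 72: fwd; pos6(id26) recv 23: drop; pos7(id77) recv 26: drop; pos0(id15) recv 77: fwd
Round 2: pos3(id89) recv 42: drop; pos5(id23) recv 89: fwd; pos6(id26) recv 72: fwd; pos1(id42) recv 77: fwd
Round 3: pos6(id26) recv 89: fwd; pos7(id77) recv 72: drop; pos2(id39) recv 77: fwd
After round 3: 2 messages still in flight

Answer: 2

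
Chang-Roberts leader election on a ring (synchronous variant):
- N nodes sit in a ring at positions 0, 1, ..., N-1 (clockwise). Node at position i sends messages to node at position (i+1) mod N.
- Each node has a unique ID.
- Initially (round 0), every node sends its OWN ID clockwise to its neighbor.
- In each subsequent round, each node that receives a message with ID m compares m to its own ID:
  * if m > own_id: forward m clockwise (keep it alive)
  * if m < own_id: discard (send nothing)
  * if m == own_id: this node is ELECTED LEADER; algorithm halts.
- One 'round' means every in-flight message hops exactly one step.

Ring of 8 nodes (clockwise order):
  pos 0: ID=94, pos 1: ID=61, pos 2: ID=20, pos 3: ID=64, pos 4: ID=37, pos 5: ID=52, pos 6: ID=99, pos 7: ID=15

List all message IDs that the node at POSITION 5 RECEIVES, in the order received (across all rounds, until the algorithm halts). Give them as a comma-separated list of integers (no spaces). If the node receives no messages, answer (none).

Answer: 37,64,94,99

Derivation:
Round 1: pos1(id61) recv 94: fwd; pos2(id20) recv 61: fwd; pos3(id64) recv 20: drop; pos4(id37) recv 64: fwd; pos5(id52) recv 37: drop; pos6(id99) recv 52: drop; pos7(id15) recv 99: fwd; pos0(id94) recv 15: drop
Round 2: pos2(id20) recv 94: fwd; pos3(id64) recv 61: drop; pos5(id52) recv 64: fwd; pos0(id94) recv 99: fwd
Round 3: pos3(id64) recv 94: fwd; pos6(id99) recv 64: drop; pos1(id61) recv 99: fwd
Round 4: pos4(id37) recv 94: fwd; pos2(id20) recv 99: fwd
Round 5: pos5(id52) recv 94: fwd; pos3(id64) recv 99: fwd
Round 6: pos6(id99) recv 94: drop; pos4(id37) recv 99: fwd
Round 7: pos5(id52) recv 99: fwd
Round 8: pos6(id99) recv 99: ELECTED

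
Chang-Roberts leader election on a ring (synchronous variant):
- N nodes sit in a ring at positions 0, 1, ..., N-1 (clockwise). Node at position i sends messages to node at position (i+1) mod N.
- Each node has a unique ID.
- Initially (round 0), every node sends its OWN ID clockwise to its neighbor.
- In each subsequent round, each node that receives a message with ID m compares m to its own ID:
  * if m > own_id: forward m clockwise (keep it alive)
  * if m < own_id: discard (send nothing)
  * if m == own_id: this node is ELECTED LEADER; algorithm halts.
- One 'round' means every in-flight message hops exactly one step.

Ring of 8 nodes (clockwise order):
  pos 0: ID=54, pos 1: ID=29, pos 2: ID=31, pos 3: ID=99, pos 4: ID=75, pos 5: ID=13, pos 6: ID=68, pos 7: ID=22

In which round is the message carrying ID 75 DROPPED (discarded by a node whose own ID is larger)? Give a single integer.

Round 1: pos1(id29) recv 54: fwd; pos2(id31) recv 29: drop; pos3(id99) recv 31: drop; pos4(id75) recv 99: fwd; pos5(id13) recv 75: fwd; pos6(id68) recv 13: drop; pos7(id22) recv 68: fwd; pos0(id54) recv 22: drop
Round 2: pos2(id31) recv 54: fwd; pos5(id13) recv 99: fwd; pos6(id68) recv 75: fwd; pos0(id54) recv 68: fwd
Round 3: pos3(id99) recv 54: drop; pos6(id68) recv 99: fwd; pos7(id22) recv 75: fwd; pos1(id29) recv 68: fwd
Round 4: pos7(id22) recv 99: fwd; pos0(id54) recv 75: fwd; pos2(id31) recv 68: fwd
Round 5: pos0(id54) recv 99: fwd; pos1(id29) recv 75: fwd; pos3(id99) recv 68: drop
Round 6: pos1(id29) recv 99: fwd; pos2(id31) recv 75: fwd
Round 7: pos2(id31) recv 99: fwd; pos3(id99) recv 75: drop
Round 8: pos3(id99) recv 99: ELECTED
Message ID 75 originates at pos 4; dropped at pos 3 in round 7

Answer: 7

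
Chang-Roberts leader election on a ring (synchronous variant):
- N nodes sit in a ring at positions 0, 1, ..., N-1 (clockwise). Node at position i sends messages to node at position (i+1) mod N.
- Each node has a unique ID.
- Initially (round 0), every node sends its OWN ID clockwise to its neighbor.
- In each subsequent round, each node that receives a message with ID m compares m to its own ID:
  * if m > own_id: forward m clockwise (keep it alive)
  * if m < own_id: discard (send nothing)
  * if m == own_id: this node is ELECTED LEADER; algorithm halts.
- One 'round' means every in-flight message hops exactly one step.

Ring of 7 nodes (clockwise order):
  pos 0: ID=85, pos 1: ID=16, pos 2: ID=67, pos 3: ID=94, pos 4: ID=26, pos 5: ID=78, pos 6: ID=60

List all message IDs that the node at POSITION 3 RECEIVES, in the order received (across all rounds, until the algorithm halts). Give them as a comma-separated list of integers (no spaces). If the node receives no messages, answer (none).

Round 1: pos1(id16) recv 85: fwd; pos2(id67) recv 16: drop; pos3(id94) recv 67: drop; pos4(id26) recv 94: fwd; pos5(id78) recv 26: drop; pos6(id60) recv 78: fwd; pos0(id85) recv 60: drop
Round 2: pos2(id67) recv 85: fwd; pos5(id78) recv 94: fwd; pos0(id85) recv 78: drop
Round 3: pos3(id94) recv 85: drop; pos6(id60) recv 94: fwd
Round 4: pos0(id85) recv 94: fwd
Round 5: pos1(id16) recv 94: fwd
Round 6: pos2(id67) recv 94: fwd
Round 7: pos3(id94) recv 94: ELECTED

Answer: 67,85,94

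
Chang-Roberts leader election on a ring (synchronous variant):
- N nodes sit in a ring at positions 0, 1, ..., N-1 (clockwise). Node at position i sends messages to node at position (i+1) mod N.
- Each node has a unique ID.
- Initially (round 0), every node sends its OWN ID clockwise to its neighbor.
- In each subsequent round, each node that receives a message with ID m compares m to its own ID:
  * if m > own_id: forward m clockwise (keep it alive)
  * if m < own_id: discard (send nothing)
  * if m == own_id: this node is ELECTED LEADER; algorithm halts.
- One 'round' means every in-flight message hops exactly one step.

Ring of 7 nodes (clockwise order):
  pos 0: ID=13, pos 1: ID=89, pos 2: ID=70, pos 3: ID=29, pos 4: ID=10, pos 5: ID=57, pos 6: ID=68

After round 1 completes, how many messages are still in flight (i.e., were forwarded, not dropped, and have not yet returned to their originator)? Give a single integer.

Round 1: pos1(id89) recv 13: drop; pos2(id70) recv 89: fwd; pos3(id29) recv 70: fwd; pos4(id10) recv 29: fwd; pos5(id57) recv 10: drop; pos6(id68) recv 57: drop; pos0(id13) recv 68: fwd
After round 1: 4 messages still in flight

Answer: 4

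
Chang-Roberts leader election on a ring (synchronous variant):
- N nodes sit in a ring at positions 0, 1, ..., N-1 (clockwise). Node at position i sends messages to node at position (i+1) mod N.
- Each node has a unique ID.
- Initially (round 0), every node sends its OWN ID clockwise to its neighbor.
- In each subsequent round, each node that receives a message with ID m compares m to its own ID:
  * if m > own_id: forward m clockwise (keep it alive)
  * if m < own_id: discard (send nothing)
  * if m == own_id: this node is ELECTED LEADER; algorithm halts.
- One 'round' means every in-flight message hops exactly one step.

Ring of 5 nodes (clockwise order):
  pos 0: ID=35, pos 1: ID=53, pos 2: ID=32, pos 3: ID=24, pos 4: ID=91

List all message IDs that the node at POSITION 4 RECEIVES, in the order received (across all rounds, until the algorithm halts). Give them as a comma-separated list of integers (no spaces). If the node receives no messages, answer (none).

Answer: 24,32,53,91

Derivation:
Round 1: pos1(id53) recv 35: drop; pos2(id32) recv 53: fwd; pos3(id24) recv 32: fwd; pos4(id91) recv 24: drop; pos0(id35) recv 91: fwd
Round 2: pos3(id24) recv 53: fwd; pos4(id91) recv 32: drop; pos1(id53) recv 91: fwd
Round 3: pos4(id91) recv 53: drop; pos2(id32) recv 91: fwd
Round 4: pos3(id24) recv 91: fwd
Round 5: pos4(id91) recv 91: ELECTED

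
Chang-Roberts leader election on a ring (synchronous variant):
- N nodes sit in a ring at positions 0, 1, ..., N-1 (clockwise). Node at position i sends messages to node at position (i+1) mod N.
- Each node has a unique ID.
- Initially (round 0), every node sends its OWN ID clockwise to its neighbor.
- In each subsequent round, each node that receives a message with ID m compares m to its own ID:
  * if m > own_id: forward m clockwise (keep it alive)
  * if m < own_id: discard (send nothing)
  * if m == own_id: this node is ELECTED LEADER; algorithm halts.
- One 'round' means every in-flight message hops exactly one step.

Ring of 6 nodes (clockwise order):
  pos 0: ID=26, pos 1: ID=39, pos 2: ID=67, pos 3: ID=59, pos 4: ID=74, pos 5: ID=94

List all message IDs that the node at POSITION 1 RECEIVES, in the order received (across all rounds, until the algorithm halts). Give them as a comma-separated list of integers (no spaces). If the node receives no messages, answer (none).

Answer: 26,94

Derivation:
Round 1: pos1(id39) recv 26: drop; pos2(id67) recv 39: drop; pos3(id59) recv 67: fwd; pos4(id74) recv 59: drop; pos5(id94) recv 74: drop; pos0(id26) recv 94: fwd
Round 2: pos4(id74) recv 67: drop; pos1(id39) recv 94: fwd
Round 3: pos2(id67) recv 94: fwd
Round 4: pos3(id59) recv 94: fwd
Round 5: pos4(id74) recv 94: fwd
Round 6: pos5(id94) recv 94: ELECTED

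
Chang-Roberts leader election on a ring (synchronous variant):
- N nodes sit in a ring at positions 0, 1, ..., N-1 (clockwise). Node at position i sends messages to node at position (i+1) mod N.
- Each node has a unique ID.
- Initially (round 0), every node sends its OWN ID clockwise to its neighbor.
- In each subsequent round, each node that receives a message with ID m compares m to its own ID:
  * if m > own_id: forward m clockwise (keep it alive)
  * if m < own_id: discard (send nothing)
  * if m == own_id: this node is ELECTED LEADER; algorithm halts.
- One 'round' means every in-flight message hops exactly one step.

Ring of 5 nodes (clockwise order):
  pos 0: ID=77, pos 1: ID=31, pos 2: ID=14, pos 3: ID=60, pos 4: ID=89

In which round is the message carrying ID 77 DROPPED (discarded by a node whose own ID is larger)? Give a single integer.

Answer: 4

Derivation:
Round 1: pos1(id31) recv 77: fwd; pos2(id14) recv 31: fwd; pos3(id60) recv 14: drop; pos4(id89) recv 60: drop; pos0(id77) recv 89: fwd
Round 2: pos2(id14) recv 77: fwd; pos3(id60) recv 31: drop; pos1(id31) recv 89: fwd
Round 3: pos3(id60) recv 77: fwd; pos2(id14) recv 89: fwd
Round 4: pos4(id89) recv 77: drop; pos3(id60) recv 89: fwd
Round 5: pos4(id89) recv 89: ELECTED
Message ID 77 originates at pos 0; dropped at pos 4 in round 4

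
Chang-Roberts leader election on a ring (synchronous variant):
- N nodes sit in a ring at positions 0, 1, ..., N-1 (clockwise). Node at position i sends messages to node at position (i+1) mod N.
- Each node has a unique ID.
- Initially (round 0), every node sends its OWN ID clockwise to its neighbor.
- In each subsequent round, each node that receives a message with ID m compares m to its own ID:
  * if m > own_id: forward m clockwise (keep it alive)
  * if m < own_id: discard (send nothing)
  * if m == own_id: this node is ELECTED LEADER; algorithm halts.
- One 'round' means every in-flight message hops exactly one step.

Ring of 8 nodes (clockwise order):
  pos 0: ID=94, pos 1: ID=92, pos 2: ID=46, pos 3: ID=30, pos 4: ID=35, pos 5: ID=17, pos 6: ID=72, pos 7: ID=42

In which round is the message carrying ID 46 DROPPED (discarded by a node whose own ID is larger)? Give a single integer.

Answer: 4

Derivation:
Round 1: pos1(id92) recv 94: fwd; pos2(id46) recv 92: fwd; pos3(id30) recv 46: fwd; pos4(id35) recv 30: drop; pos5(id17) recv 35: fwd; pos6(id72) recv 17: drop; pos7(id42) recv 72: fwd; pos0(id94) recv 42: drop
Round 2: pos2(id46) recv 94: fwd; pos3(id30) recv 92: fwd; pos4(id35) recv 46: fwd; pos6(id72) recv 35: drop; pos0(id94) recv 72: drop
Round 3: pos3(id30) recv 94: fwd; pos4(id35) recv 92: fwd; pos5(id17) recv 46: fwd
Round 4: pos4(id35) recv 94: fwd; pos5(id17) recv 92: fwd; pos6(id72) recv 46: drop
Round 5: pos5(id17) recv 94: fwd; pos6(id72) recv 92: fwd
Round 6: pos6(id72) recv 94: fwd; pos7(id42) recv 92: fwd
Round 7: pos7(id42) recv 94: fwd; pos0(id94) recv 92: drop
Round 8: pos0(id94) recv 94: ELECTED
Message ID 46 originates at pos 2; dropped at pos 6 in round 4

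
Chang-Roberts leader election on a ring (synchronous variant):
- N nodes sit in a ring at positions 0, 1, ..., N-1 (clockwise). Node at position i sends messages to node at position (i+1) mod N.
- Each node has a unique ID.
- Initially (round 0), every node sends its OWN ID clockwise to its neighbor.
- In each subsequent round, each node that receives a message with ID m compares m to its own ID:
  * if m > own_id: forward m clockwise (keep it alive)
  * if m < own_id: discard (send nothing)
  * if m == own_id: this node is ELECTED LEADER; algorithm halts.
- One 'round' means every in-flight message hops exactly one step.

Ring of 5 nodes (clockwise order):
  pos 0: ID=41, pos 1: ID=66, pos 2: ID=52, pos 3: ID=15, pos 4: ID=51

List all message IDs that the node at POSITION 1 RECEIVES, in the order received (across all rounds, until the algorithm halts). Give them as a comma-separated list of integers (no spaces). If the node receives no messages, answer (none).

Answer: 41,51,52,66

Derivation:
Round 1: pos1(id66) recv 41: drop; pos2(id52) recv 66: fwd; pos3(id15) recv 52: fwd; pos4(id51) recv 15: drop; pos0(id41) recv 51: fwd
Round 2: pos3(id15) recv 66: fwd; pos4(id51) recv 52: fwd; pos1(id66) recv 51: drop
Round 3: pos4(id51) recv 66: fwd; pos0(id41) recv 52: fwd
Round 4: pos0(id41) recv 66: fwd; pos1(id66) recv 52: drop
Round 5: pos1(id66) recv 66: ELECTED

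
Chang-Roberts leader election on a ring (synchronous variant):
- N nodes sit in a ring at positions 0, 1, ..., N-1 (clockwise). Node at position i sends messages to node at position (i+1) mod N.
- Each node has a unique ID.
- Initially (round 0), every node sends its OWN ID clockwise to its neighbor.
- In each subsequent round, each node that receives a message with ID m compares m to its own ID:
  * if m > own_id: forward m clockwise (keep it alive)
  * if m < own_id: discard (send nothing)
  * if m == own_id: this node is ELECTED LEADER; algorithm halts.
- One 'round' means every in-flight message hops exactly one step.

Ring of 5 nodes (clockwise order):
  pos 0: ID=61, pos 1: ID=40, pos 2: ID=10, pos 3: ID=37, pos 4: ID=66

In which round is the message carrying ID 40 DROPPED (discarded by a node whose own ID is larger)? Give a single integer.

Round 1: pos1(id40) recv 61: fwd; pos2(id10) recv 40: fwd; pos3(id37) recv 10: drop; pos4(id66) recv 37: drop; pos0(id61) recv 66: fwd
Round 2: pos2(id10) recv 61: fwd; pos3(id37) recv 40: fwd; pos1(id40) recv 66: fwd
Round 3: pos3(id37) recv 61: fwd; pos4(id66) recv 40: drop; pos2(id10) recv 66: fwd
Round 4: pos4(id66) recv 61: drop; pos3(id37) recv 66: fwd
Round 5: pos4(id66) recv 66: ELECTED
Message ID 40 originates at pos 1; dropped at pos 4 in round 3

Answer: 3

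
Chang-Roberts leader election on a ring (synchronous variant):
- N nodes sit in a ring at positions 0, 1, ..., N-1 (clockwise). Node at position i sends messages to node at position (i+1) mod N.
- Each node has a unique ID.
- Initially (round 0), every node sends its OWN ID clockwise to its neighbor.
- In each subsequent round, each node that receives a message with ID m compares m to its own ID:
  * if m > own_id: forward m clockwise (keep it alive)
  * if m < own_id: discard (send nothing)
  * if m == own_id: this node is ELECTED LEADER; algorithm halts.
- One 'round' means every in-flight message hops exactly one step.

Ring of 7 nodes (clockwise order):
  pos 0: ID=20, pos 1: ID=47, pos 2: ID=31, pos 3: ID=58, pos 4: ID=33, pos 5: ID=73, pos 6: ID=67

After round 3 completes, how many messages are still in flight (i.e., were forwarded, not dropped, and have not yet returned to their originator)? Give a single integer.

Round 1: pos1(id47) recv 20: drop; pos2(id31) recv 47: fwd; pos3(id58) recv 31: drop; pos4(id33) recv 58: fwd; pos5(id73) recv 33: drop; pos6(id67) recv 73: fwd; pos0(id20) recv 67: fwd
Round 2: pos3(id58) recv 47: drop; pos5(id73) recv 58: drop; pos0(id20) recv 73: fwd; pos1(id47) recv 67: fwd
Round 3: pos1(id47) recv 73: fwd; pos2(id31) recv 67: fwd
After round 3: 2 messages still in flight

Answer: 2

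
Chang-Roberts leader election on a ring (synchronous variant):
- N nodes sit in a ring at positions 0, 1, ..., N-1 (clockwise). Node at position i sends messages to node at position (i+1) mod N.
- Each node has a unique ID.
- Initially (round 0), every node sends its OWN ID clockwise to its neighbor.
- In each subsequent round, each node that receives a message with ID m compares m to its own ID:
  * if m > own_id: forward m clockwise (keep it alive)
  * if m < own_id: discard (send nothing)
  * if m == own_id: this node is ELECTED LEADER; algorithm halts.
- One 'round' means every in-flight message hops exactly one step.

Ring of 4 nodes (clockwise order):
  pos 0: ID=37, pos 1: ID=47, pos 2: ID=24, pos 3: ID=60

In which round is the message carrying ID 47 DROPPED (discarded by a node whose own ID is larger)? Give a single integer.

Answer: 2

Derivation:
Round 1: pos1(id47) recv 37: drop; pos2(id24) recv 47: fwd; pos3(id60) recv 24: drop; pos0(id37) recv 60: fwd
Round 2: pos3(id60) recv 47: drop; pos1(id47) recv 60: fwd
Round 3: pos2(id24) recv 60: fwd
Round 4: pos3(id60) recv 60: ELECTED
Message ID 47 originates at pos 1; dropped at pos 3 in round 2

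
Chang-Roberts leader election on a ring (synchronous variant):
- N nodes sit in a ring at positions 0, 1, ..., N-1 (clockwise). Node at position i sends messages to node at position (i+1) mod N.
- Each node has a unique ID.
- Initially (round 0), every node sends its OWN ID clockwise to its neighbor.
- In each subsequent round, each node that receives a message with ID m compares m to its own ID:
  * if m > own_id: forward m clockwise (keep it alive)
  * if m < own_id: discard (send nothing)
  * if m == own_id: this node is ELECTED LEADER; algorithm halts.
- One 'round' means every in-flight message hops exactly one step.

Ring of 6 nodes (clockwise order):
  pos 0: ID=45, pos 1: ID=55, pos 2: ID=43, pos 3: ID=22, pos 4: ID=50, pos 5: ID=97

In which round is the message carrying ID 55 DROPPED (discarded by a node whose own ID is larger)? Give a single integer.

Round 1: pos1(id55) recv 45: drop; pos2(id43) recv 55: fwd; pos3(id22) recv 43: fwd; pos4(id50) recv 22: drop; pos5(id97) recv 50: drop; pos0(id45) recv 97: fwd
Round 2: pos3(id22) recv 55: fwd; pos4(id50) recv 43: drop; pos1(id55) recv 97: fwd
Round 3: pos4(id50) recv 55: fwd; pos2(id43) recv 97: fwd
Round 4: pos5(id97) recv 55: drop; pos3(id22) recv 97: fwd
Round 5: pos4(id50) recv 97: fwd
Round 6: pos5(id97) recv 97: ELECTED
Message ID 55 originates at pos 1; dropped at pos 5 in round 4

Answer: 4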